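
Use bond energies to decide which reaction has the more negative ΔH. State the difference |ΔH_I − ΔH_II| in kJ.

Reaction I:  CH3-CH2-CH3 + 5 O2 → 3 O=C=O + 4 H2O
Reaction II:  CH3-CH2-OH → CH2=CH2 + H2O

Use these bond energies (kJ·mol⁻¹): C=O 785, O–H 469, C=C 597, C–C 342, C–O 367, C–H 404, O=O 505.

Reaction I, by 2068 kJ

Reaction I:
  Bonds broken (reactants):
    C–C: 2 × 342 = 684
    C–H: 8 × 404 = 3232
    O=O: 5 × 505 = 2525
    Σ(broken) = 6441 kJ
  Bonds formed (products):
    C=O: 6 × 785 = 4710
    O–H: 8 × 469 = 3752
    Σ(formed) = 8462 kJ
  ΔH_I = 6441 − 8462 = −2021 kJ
Reaction II:
  Bonds broken (reactants):
    C–C: 1 × 342 = 342
    C–H: 5 × 404 = 2020
    C–O: 1 × 367 = 367
    O–H: 1 × 469 = 469
    Σ(broken) = 3198 kJ
  Bonds formed (products):
    C–H: 4 × 404 = 1616
    C=C: 1 × 597 = 597
    O–H: 2 × 469 = 938
    Σ(formed) = 3151 kJ
  ΔH_II = 3198 − 3151 = +47 kJ
ΔH_I − ΔH_II = −2068 kJ, so reaction I has the more negative ΔH; |ΔH_I − ΔH_II| = 2068 kJ.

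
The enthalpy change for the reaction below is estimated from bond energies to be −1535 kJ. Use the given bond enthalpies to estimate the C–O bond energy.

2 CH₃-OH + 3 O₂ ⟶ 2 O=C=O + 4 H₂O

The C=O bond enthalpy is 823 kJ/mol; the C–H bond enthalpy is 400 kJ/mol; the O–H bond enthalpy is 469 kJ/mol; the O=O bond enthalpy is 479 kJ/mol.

Let D be the C–O bond energy.
Σ(broken) = 6×400 + 2×D + 2×469 + 3×479 = 4775 + 2D
Σ(formed) = 4×823 + 8×469 = 7044
ΔH = Σ(broken) − Σ(formed) = (4775 + 2D) − (7044) = −2269 + 2D
Setting this equal to −1535 kJ gives 2D = 734, so D = 367 kJ/mol.

D(C–O) ≈ 367 kJ/mol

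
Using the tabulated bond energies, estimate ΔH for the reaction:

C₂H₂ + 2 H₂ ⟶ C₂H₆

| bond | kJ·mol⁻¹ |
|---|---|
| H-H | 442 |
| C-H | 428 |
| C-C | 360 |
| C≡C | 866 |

Bonds broken (reactants):
  C≡C: 1 × 866 = 866
  C-H: 2 × 428 = 856
  H-H: 2 × 442 = 884
  Σ(broken) = 2606 kJ
Bonds formed (products):
  C-C: 1 × 360 = 360
  C-H: 6 × 428 = 2568
  Σ(formed) = 2928 kJ
ΔH = Σ(broken) − Σ(formed) = 2606 − 2928 = −322 kJ

ΔH ≈ −322 kJ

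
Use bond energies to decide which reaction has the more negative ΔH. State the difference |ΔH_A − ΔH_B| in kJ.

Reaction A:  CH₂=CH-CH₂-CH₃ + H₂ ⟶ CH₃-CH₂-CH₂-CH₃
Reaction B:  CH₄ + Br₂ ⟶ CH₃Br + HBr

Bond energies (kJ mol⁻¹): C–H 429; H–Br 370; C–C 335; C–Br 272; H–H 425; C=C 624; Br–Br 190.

Reaction A, by 121 kJ

Reaction A:
  Bonds broken (reactants):
    C–C: 2 × 335 = 670
    C–H: 8 × 429 = 3432
    C=C: 1 × 624 = 624
    H–H: 1 × 425 = 425
    Σ(broken) = 5151 kJ
  Bonds formed (products):
    C–C: 3 × 335 = 1005
    C–H: 10 × 429 = 4290
    Σ(formed) = 5295 kJ
  ΔH_A = 5151 − 5295 = −144 kJ
Reaction B:
  Bonds broken (reactants):
    Br–Br: 1 × 190 = 190
    C–H: 4 × 429 = 1716
    Σ(broken) = 1906 kJ
  Bonds formed (products):
    C–Br: 1 × 272 = 272
    C–H: 3 × 429 = 1287
    H–Br: 1 × 370 = 370
    Σ(formed) = 1929 kJ
  ΔH_B = 1906 − 1929 = −23 kJ
ΔH_A − ΔH_B = −121 kJ, so reaction A has the more negative ΔH; |ΔH_A − ΔH_B| = 121 kJ.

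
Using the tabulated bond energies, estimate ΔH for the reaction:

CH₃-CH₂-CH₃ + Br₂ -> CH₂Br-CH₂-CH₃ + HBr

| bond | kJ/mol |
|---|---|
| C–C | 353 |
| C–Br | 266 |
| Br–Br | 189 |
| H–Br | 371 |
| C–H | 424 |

Bonds broken (reactants):
  Br–Br: 1 × 189 = 189
  C–C: 2 × 353 = 706
  C–H: 8 × 424 = 3392
  Σ(broken) = 4287 kJ
Bonds formed (products):
  C–Br: 1 × 266 = 266
  C–C: 2 × 353 = 706
  C–H: 7 × 424 = 2968
  H–Br: 1 × 371 = 371
  Σ(formed) = 4311 kJ
ΔH = Σ(broken) − Σ(formed) = 4287 − 4311 = −24 kJ

ΔH ≈ −24 kJ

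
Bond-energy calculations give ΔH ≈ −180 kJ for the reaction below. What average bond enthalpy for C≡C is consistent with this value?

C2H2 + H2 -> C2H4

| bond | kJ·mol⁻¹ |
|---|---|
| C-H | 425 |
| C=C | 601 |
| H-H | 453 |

Let D be the C≡C bond energy.
Σ(broken) = 1×D + 2×425 + 1×453 = 1303 + D
Σ(formed) = 4×425 + 1×601 = 2301
ΔH = Σ(broken) − Σ(formed) = (1303 + D) − (2301) = −998 + D
Setting this equal to −180 kJ gives D = 818 kJ/mol.

D(C≡C) ≈ 818 kJ/mol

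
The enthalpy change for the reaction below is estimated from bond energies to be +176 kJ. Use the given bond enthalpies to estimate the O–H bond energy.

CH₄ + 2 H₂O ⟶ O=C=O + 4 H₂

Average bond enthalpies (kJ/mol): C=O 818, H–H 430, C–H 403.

Let D be the O–H bond energy.
Σ(broken) = 4×403 + 4×D = 1612 + 4D
Σ(formed) = 2×818 + 4×430 = 3356
ΔH = Σ(broken) − Σ(formed) = (1612 + 4D) − (3356) = −1744 + 4D
Setting this equal to +176 kJ gives 4D = 1920, so D = 480 kJ/mol.

D(O–H) ≈ 480 kJ/mol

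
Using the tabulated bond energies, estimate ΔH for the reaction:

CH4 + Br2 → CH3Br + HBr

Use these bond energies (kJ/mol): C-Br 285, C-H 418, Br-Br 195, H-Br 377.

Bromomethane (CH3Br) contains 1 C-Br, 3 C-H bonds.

ΔH ≈ −49 kJ

Bonds broken (reactants):
  Br-Br: 1 × 195 = 195
  C-H: 4 × 418 = 1672
  Σ(broken) = 1867 kJ
Bonds formed (products):
  C-Br: 1 × 285 = 285
  C-H: 3 × 418 = 1254
  H-Br: 1 × 377 = 377
  Σ(formed) = 1916 kJ
ΔH = Σ(broken) − Σ(formed) = 1867 − 1916 = −49 kJ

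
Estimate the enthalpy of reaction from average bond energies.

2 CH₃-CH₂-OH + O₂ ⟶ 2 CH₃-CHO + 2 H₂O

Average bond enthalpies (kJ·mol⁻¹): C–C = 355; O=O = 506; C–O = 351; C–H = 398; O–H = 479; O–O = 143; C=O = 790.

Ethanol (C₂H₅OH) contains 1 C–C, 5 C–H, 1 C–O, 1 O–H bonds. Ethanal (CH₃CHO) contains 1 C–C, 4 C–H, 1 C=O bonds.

ΔH ≈ −534 kJ

Bonds broken (reactants):
  C–C: 2 × 355 = 710
  C–H: 10 × 398 = 3980
  C–O: 2 × 351 = 702
  O–H: 2 × 479 = 958
  O=O: 1 × 506 = 506
  Σ(broken) = 6856 kJ
Bonds formed (products):
  C–C: 2 × 355 = 710
  C–H: 8 × 398 = 3184
  C=O: 2 × 790 = 1580
  O–H: 4 × 479 = 1916
  Σ(formed) = 7390 kJ
ΔH = Σ(broken) − Σ(formed) = 6856 − 7390 = −534 kJ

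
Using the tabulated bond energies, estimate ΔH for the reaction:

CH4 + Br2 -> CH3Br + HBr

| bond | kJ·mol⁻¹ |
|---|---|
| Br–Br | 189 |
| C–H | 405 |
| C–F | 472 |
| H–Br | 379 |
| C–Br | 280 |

Bonds broken (reactants):
  Br–Br: 1 × 189 = 189
  C–H: 4 × 405 = 1620
  Σ(broken) = 1809 kJ
Bonds formed (products):
  C–Br: 1 × 280 = 280
  C–H: 3 × 405 = 1215
  H–Br: 1 × 379 = 379
  Σ(formed) = 1874 kJ
ΔH = Σ(broken) − Σ(formed) = 1809 − 1874 = −65 kJ

ΔH ≈ −65 kJ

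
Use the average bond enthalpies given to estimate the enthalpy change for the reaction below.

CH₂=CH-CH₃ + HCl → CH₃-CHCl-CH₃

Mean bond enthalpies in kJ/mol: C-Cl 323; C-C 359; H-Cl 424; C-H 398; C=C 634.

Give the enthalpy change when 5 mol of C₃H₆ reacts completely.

ΔH = −110 kJ

Bonds broken (reactants):
  C-C: 1 × 359 = 359
  C-H: 6 × 398 = 2388
  C=C: 1 × 634 = 634
  H-Cl: 1 × 424 = 424
  Σ(broken) = 3805 kJ
Bonds formed (products):
  C-C: 2 × 359 = 718
  C-Cl: 1 × 323 = 323
  C-H: 7 × 398 = 2786
  Σ(formed) = 3827 kJ
ΔH = Σ(broken) − Σ(formed) = 3805 − 3827 = −22 kJ
For 5× the reaction as written: 5 × (−22) = −110 kJ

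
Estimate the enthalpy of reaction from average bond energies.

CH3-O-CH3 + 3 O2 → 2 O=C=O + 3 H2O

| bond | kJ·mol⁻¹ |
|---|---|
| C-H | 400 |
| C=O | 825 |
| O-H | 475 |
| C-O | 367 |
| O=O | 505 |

Bonds broken (reactants):
  C-H: 6 × 400 = 2400
  C-O: 2 × 367 = 734
  O=O: 3 × 505 = 1515
  Σ(broken) = 4649 kJ
Bonds formed (products):
  C=O: 4 × 825 = 3300
  O-H: 6 × 475 = 2850
  Σ(formed) = 6150 kJ
ΔH = Σ(broken) − Σ(formed) = 4649 − 6150 = −1501 kJ

ΔH ≈ −1501 kJ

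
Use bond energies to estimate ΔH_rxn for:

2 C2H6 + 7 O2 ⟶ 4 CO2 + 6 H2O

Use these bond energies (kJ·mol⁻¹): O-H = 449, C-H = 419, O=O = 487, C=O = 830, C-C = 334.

Bonds broken (reactants):
  C-C: 2 × 334 = 668
  C-H: 12 × 419 = 5028
  O=O: 7 × 487 = 3409
  Σ(broken) = 9105 kJ
Bonds formed (products):
  C=O: 8 × 830 = 6640
  O-H: 12 × 449 = 5388
  Σ(formed) = 12028 kJ
ΔH = Σ(broken) − Σ(formed) = 9105 − 12028 = −2923 kJ

ΔH ≈ −2923 kJ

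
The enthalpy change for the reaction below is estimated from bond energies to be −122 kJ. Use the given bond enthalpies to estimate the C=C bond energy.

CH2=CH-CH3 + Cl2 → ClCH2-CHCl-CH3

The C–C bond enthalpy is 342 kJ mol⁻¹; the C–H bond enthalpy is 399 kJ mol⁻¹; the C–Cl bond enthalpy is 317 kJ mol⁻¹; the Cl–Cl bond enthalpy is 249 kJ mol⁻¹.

D(C=C) ≈ 605 kJ/mol

Let D be the C=C bond energy.
Σ(broken) = 1×342 + 6×399 + 1×D + 1×249 = 2985 + D
Σ(formed) = 2×342 + 2×317 + 6×399 = 3712
ΔH = Σ(broken) − Σ(formed) = (2985 + D) − (3712) = −727 + D
Setting this equal to −122 kJ gives D = 605 kJ/mol.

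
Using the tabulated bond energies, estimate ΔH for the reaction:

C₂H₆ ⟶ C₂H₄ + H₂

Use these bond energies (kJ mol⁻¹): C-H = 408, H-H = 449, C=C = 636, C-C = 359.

Bonds broken (reactants):
  C-C: 1 × 359 = 359
  C-H: 6 × 408 = 2448
  Σ(broken) = 2807 kJ
Bonds formed (products):
  C-H: 4 × 408 = 1632
  C=C: 1 × 636 = 636
  H-H: 1 × 449 = 449
  Σ(formed) = 2717 kJ
ΔH = Σ(broken) − Σ(formed) = 2807 − 2717 = +90 kJ

ΔH ≈ +90 kJ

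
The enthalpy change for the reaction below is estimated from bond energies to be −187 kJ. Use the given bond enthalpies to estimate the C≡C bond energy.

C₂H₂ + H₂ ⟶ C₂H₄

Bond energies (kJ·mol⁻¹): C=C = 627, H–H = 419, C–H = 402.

Let D be the C≡C bond energy.
Σ(broken) = 1×D + 2×402 + 1×419 = 1223 + D
Σ(formed) = 4×402 + 1×627 = 2235
ΔH = Σ(broken) − Σ(formed) = (1223 + D) − (2235) = −1012 + D
Setting this equal to −187 kJ gives D = 825 kJ/mol.

D(C≡C) ≈ 825 kJ/mol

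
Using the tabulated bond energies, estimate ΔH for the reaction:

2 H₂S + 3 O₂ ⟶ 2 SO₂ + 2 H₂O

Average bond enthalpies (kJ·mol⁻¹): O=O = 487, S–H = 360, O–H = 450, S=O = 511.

Bonds broken (reactants):
  O=O: 3 × 487 = 1461
  S–H: 4 × 360 = 1440
  Σ(broken) = 2901 kJ
Bonds formed (products):
  O–H: 4 × 450 = 1800
  S=O: 4 × 511 = 2044
  Σ(formed) = 3844 kJ
ΔH = Σ(broken) − Σ(formed) = 2901 − 3844 = −943 kJ

ΔH ≈ −943 kJ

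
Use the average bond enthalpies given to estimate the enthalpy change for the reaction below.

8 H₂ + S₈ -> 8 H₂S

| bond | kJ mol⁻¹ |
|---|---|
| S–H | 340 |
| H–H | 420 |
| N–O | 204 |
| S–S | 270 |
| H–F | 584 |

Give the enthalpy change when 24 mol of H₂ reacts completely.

ΔH = +240 kJ

Bonds broken (reactants):
  H–H: 8 × 420 = 3360
  S–S: 8 × 270 = 2160
  Σ(broken) = 5520 kJ
Bonds formed (products):
  S–H: 16 × 340 = 5440
  Σ(formed) = 5440 kJ
ΔH = Σ(broken) − Σ(formed) = 5520 − 5440 = +80 kJ
For 3× the reaction as written: 3 × (+80) = +240 kJ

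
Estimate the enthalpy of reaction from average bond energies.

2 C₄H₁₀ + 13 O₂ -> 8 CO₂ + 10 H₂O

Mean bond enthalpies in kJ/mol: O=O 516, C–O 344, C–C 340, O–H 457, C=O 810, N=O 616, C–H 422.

Bonds broken (reactants):
  C–C: 6 × 340 = 2040
  C–H: 20 × 422 = 8440
  O=O: 13 × 516 = 6708
  Σ(broken) = 17188 kJ
Bonds formed (products):
  C=O: 16 × 810 = 12960
  O–H: 20 × 457 = 9140
  Σ(formed) = 22100 kJ
ΔH = Σ(broken) − Σ(formed) = 17188 − 22100 = −4912 kJ

ΔH ≈ −4912 kJ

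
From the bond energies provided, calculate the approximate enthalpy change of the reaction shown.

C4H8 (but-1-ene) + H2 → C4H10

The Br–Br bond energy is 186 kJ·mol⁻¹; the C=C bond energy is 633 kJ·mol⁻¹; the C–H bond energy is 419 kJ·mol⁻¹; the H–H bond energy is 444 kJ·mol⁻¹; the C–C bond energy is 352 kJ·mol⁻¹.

ΔH ≈ −113 kJ

Bonds broken (reactants):
  C–C: 2 × 352 = 704
  C–H: 8 × 419 = 3352
  C=C: 1 × 633 = 633
  H–H: 1 × 444 = 444
  Σ(broken) = 5133 kJ
Bonds formed (products):
  C–C: 3 × 352 = 1056
  C–H: 10 × 419 = 4190
  Σ(formed) = 5246 kJ
ΔH = Σ(broken) − Σ(formed) = 5133 − 5246 = −113 kJ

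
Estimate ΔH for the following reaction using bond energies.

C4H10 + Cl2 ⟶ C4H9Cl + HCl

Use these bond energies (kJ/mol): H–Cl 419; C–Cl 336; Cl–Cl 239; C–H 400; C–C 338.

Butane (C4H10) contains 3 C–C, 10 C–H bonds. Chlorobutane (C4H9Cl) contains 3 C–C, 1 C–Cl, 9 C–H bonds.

ΔH ≈ −116 kJ

Bonds broken (reactants):
  C–C: 3 × 338 = 1014
  C–H: 10 × 400 = 4000
  Cl–Cl: 1 × 239 = 239
  Σ(broken) = 5253 kJ
Bonds formed (products):
  C–C: 3 × 338 = 1014
  C–Cl: 1 × 336 = 336
  C–H: 9 × 400 = 3600
  H–Cl: 1 × 419 = 419
  Σ(formed) = 5369 kJ
ΔH = Σ(broken) − Σ(formed) = 5253 − 5369 = −116 kJ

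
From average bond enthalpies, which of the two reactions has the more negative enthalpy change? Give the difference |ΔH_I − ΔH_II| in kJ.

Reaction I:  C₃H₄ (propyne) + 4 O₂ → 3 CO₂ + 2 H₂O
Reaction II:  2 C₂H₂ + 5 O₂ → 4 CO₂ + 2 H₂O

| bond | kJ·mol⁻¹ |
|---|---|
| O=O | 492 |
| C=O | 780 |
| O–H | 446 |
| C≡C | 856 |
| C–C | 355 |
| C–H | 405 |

Reaction II, by 567 kJ

Reaction I:
  Bonds broken (reactants):
    C≡C: 1 × 856 = 856
    C–C: 1 × 355 = 355
    C–H: 4 × 405 = 1620
    O=O: 4 × 492 = 1968
    Σ(broken) = 4799 kJ
  Bonds formed (products):
    C=O: 6 × 780 = 4680
    O–H: 4 × 446 = 1784
    Σ(formed) = 6464 kJ
  ΔH_I = 4799 − 6464 = −1665 kJ
Reaction II:
  Bonds broken (reactants):
    C≡C: 2 × 856 = 1712
    C–H: 4 × 405 = 1620
    O=O: 5 × 492 = 2460
    Σ(broken) = 5792 kJ
  Bonds formed (products):
    C=O: 8 × 780 = 6240
    O–H: 4 × 446 = 1784
    Σ(formed) = 8024 kJ
  ΔH_II = 5792 − 8024 = −2232 kJ
ΔH_I − ΔH_II = +567 kJ, so reaction II has the more negative ΔH; |ΔH_I − ΔH_II| = 567 kJ.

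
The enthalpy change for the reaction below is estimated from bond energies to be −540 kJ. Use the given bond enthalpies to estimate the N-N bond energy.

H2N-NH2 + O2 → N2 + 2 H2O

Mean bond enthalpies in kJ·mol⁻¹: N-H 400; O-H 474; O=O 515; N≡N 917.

Let D be the N-N bond energy.
Σ(broken) = 4×400 + 1×D + 1×515 = 2115 + D
Σ(formed) = 1×917 + 4×474 = 2813
ΔH = Σ(broken) − Σ(formed) = (2115 + D) − (2813) = −698 + D
Setting this equal to −540 kJ gives D = 158 kJ/mol.

D(N-N) ≈ 158 kJ/mol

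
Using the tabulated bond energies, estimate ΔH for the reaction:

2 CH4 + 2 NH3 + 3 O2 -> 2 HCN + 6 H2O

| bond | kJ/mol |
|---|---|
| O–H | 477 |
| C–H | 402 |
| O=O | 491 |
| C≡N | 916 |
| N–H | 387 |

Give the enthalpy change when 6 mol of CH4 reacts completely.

ΔH = −4047 kJ

Bonds broken (reactants):
  C–H: 8 × 402 = 3216
  N–H: 6 × 387 = 2322
  O=O: 3 × 491 = 1473
  Σ(broken) = 7011 kJ
Bonds formed (products):
  C≡N: 2 × 916 = 1832
  C–H: 2 × 402 = 804
  O–H: 12 × 477 = 5724
  Σ(formed) = 8360 kJ
ΔH = Σ(broken) − Σ(formed) = 7011 − 8360 = −1349 kJ
For 3× the reaction as written: 3 × (−1349) = −4047 kJ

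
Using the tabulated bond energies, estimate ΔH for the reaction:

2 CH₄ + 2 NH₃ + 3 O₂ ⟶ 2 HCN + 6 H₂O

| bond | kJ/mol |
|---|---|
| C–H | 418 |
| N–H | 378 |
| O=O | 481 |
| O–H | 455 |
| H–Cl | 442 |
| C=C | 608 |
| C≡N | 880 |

ΔH ≈ −1001 kJ

Bonds broken (reactants):
  C–H: 8 × 418 = 3344
  N–H: 6 × 378 = 2268
  O=O: 3 × 481 = 1443
  Σ(broken) = 7055 kJ
Bonds formed (products):
  C≡N: 2 × 880 = 1760
  C–H: 2 × 418 = 836
  O–H: 12 × 455 = 5460
  Σ(formed) = 8056 kJ
ΔH = Σ(broken) − Σ(formed) = 7055 − 8056 = −1001 kJ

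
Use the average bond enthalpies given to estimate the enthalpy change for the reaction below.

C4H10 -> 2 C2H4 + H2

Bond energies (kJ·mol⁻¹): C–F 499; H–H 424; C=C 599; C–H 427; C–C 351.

ΔH ≈ +285 kJ

Bonds broken (reactants):
  C–C: 3 × 351 = 1053
  C–H: 10 × 427 = 4270
  Σ(broken) = 5323 kJ
Bonds formed (products):
  C–H: 8 × 427 = 3416
  C=C: 2 × 599 = 1198
  H–H: 1 × 424 = 424
  Σ(formed) = 5038 kJ
ΔH = Σ(broken) − Σ(formed) = 5323 − 5038 = +285 kJ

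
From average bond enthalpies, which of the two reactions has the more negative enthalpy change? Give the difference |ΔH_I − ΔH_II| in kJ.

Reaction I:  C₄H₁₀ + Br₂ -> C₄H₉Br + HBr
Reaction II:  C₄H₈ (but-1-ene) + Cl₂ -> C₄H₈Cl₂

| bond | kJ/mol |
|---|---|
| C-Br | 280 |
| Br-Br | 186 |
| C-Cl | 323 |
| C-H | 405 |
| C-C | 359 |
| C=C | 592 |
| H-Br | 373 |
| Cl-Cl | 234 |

Reaction II, by 117 kJ

Reaction I:
  Bonds broken (reactants):
    Br-Br: 1 × 186 = 186
    C-C: 3 × 359 = 1077
    C-H: 10 × 405 = 4050
    Σ(broken) = 5313 kJ
  Bonds formed (products):
    C-Br: 1 × 280 = 280
    C-C: 3 × 359 = 1077
    C-H: 9 × 405 = 3645
    H-Br: 1 × 373 = 373
    Σ(formed) = 5375 kJ
  ΔH_I = 5313 − 5375 = −62 kJ
Reaction II:
  Bonds broken (reactants):
    C-C: 2 × 359 = 718
    C-H: 8 × 405 = 3240
    C=C: 1 × 592 = 592
    Cl-Cl: 1 × 234 = 234
    Σ(broken) = 4784 kJ
  Bonds formed (products):
    C-C: 3 × 359 = 1077
    C-Cl: 2 × 323 = 646
    C-H: 8 × 405 = 3240
    Σ(formed) = 4963 kJ
  ΔH_II = 4784 − 4963 = −179 kJ
ΔH_I − ΔH_II = +117 kJ, so reaction II has the more negative ΔH; |ΔH_I − ΔH_II| = 117 kJ.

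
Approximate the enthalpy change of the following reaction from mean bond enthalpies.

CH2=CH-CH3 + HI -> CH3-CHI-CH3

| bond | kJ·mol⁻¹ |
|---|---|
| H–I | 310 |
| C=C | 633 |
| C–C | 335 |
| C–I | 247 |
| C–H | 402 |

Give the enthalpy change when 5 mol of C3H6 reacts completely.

Bonds broken (reactants):
  C–C: 1 × 335 = 335
  C–H: 6 × 402 = 2412
  C=C: 1 × 633 = 633
  H–I: 1 × 310 = 310
  Σ(broken) = 3690 kJ
Bonds formed (products):
  C–C: 2 × 335 = 670
  C–H: 7 × 402 = 2814
  C–I: 1 × 247 = 247
  Σ(formed) = 3731 kJ
ΔH = Σ(broken) − Σ(formed) = 3690 − 3731 = −41 kJ
For 5× the reaction as written: 5 × (−41) = −205 kJ

ΔH = −205 kJ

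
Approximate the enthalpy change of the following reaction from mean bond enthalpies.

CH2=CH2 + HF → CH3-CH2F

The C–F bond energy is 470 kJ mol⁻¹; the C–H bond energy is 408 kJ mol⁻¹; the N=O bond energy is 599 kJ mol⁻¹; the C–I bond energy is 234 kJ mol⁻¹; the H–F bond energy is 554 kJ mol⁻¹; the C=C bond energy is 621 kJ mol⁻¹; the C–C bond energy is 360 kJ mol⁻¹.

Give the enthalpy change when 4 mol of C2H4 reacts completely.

ΔH = −252 kJ

Bonds broken (reactants):
  C–H: 4 × 408 = 1632
  C=C: 1 × 621 = 621
  H–F: 1 × 554 = 554
  Σ(broken) = 2807 kJ
Bonds formed (products):
  C–C: 1 × 360 = 360
  C–F: 1 × 470 = 470
  C–H: 5 × 408 = 2040
  Σ(formed) = 2870 kJ
ΔH = Σ(broken) − Σ(formed) = 2807 − 2870 = −63 kJ
For 4× the reaction as written: 4 × (−63) = −252 kJ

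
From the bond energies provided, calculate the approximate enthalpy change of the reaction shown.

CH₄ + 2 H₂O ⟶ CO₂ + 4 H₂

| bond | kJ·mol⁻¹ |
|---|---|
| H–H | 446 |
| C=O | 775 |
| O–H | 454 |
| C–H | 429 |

ΔH ≈ +198 kJ

Bonds broken (reactants):
  C–H: 4 × 429 = 1716
  O–H: 4 × 454 = 1816
  Σ(broken) = 3532 kJ
Bonds formed (products):
  C=O: 2 × 775 = 1550
  H–H: 4 × 446 = 1784
  Σ(formed) = 3334 kJ
ΔH = Σ(broken) − Σ(formed) = 3532 − 3334 = +198 kJ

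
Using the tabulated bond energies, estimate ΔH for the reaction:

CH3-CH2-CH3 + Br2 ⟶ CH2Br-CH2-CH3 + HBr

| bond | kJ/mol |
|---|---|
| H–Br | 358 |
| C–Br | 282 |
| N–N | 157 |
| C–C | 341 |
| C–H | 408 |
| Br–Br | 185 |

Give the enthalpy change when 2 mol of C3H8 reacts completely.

ΔH = −94 kJ

Bonds broken (reactants):
  Br–Br: 1 × 185 = 185
  C–C: 2 × 341 = 682
  C–H: 8 × 408 = 3264
  Σ(broken) = 4131 kJ
Bonds formed (products):
  C–Br: 1 × 282 = 282
  C–C: 2 × 341 = 682
  C–H: 7 × 408 = 2856
  H–Br: 1 × 358 = 358
  Σ(formed) = 4178 kJ
ΔH = Σ(broken) − Σ(formed) = 4131 − 4178 = −47 kJ
For 2× the reaction as written: 2 × (−47) = −94 kJ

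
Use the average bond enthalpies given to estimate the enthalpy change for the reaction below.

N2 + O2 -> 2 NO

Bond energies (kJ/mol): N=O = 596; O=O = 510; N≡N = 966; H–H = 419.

ΔH ≈ +284 kJ

Bonds broken (reactants):
  N≡N: 1 × 966 = 966
  O=O: 1 × 510 = 510
  Σ(broken) = 1476 kJ
Bonds formed (products):
  N=O: 2 × 596 = 1192
  Σ(formed) = 1192 kJ
ΔH = Σ(broken) − Σ(formed) = 1476 − 1192 = +284 kJ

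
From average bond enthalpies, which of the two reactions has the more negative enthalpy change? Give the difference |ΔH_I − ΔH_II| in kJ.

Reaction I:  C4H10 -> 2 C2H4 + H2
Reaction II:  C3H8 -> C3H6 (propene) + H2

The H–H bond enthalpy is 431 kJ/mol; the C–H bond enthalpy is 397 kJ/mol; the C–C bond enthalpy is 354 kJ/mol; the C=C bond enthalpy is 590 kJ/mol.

Reaction II, by 118 kJ

Reaction I:
  Bonds broken (reactants):
    C–C: 3 × 354 = 1062
    C–H: 10 × 397 = 3970
    Σ(broken) = 5032 kJ
  Bonds formed (products):
    C–H: 8 × 397 = 3176
    C=C: 2 × 590 = 1180
    H–H: 1 × 431 = 431
    Σ(formed) = 4787 kJ
  ΔH_I = 5032 − 4787 = +245 kJ
Reaction II:
  Bonds broken (reactants):
    C–C: 2 × 354 = 708
    C–H: 8 × 397 = 3176
    Σ(broken) = 3884 kJ
  Bonds formed (products):
    C–C: 1 × 354 = 354
    C–H: 6 × 397 = 2382
    C=C: 1 × 590 = 590
    H–H: 1 × 431 = 431
    Σ(formed) = 3757 kJ
  ΔH_II = 3884 − 3757 = +127 kJ
ΔH_I − ΔH_II = +118 kJ, so reaction II has the more negative ΔH; |ΔH_I − ΔH_II| = 118 kJ.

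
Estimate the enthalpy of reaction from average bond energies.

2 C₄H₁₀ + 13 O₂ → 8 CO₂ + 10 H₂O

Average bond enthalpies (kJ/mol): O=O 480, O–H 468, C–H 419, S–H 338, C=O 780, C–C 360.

ΔH ≈ −5060 kJ

Bonds broken (reactants):
  C–C: 6 × 360 = 2160
  C–H: 20 × 419 = 8380
  O=O: 13 × 480 = 6240
  Σ(broken) = 16780 kJ
Bonds formed (products):
  C=O: 16 × 780 = 12480
  O–H: 20 × 468 = 9360
  Σ(formed) = 21840 kJ
ΔH = Σ(broken) − Σ(formed) = 16780 − 21840 = −5060 kJ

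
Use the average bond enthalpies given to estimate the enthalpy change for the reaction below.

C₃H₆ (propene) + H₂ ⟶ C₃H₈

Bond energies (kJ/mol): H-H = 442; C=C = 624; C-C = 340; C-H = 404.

ΔH ≈ −82 kJ

Bonds broken (reactants):
  C-C: 1 × 340 = 340
  C-H: 6 × 404 = 2424
  C=C: 1 × 624 = 624
  H-H: 1 × 442 = 442
  Σ(broken) = 3830 kJ
Bonds formed (products):
  C-C: 2 × 340 = 680
  C-H: 8 × 404 = 3232
  Σ(formed) = 3912 kJ
ΔH = Σ(broken) − Σ(formed) = 3830 − 3912 = −82 kJ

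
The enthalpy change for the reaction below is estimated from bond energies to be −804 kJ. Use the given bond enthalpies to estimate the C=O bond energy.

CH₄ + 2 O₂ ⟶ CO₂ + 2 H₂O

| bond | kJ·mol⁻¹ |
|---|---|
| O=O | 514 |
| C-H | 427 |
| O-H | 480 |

Let D be the C=O bond energy.
Σ(broken) = 4×427 + 2×514 = 2736
Σ(formed) = 2×D + 4×480 = 1920 + 2D
ΔH = Σ(broken) − Σ(formed) = (2736) − (1920 + 2D) = +816 − 2D
Setting this equal to −804 kJ gives 2D = 1620, so D = 810 kJ/mol.

D(C=O) ≈ 810 kJ/mol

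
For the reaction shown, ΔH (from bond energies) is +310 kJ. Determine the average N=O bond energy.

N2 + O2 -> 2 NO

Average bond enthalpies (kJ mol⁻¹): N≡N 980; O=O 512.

D(N=O) ≈ 591 kJ/mol

Let D be the N=O bond energy.
Σ(broken) = 1×980 + 1×512 = 1492
Σ(formed) = 2×D = 2D
ΔH = Σ(broken) − Σ(formed) = (1492) − (2D) = +1492 − 2D
Setting this equal to +310 kJ gives 2D = 1182, so D = 591 kJ/mol.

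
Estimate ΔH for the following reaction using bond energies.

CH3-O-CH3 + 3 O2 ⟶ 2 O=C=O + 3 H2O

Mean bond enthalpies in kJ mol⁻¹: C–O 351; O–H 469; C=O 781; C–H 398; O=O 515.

Bonds broken (reactants):
  C–H: 6 × 398 = 2388
  C–O: 2 × 351 = 702
  O=O: 3 × 515 = 1545
  Σ(broken) = 4635 kJ
Bonds formed (products):
  C=O: 4 × 781 = 3124
  O–H: 6 × 469 = 2814
  Σ(formed) = 5938 kJ
ΔH = Σ(broken) − Σ(formed) = 4635 − 5938 = −1303 kJ

ΔH ≈ −1303 kJ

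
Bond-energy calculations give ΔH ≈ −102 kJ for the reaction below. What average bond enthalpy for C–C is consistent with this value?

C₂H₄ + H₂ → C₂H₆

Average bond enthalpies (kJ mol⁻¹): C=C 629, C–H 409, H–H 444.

D(C–C) ≈ 357 kJ/mol

Let D be the C–C bond energy.
Σ(broken) = 4×409 + 1×629 + 1×444 = 2709
Σ(formed) = 1×D + 6×409 = 2454 + D
ΔH = Σ(broken) − Σ(formed) = (2709) − (2454 + D) = +255 − D
Setting this equal to −102 kJ gives D = 357 kJ/mol.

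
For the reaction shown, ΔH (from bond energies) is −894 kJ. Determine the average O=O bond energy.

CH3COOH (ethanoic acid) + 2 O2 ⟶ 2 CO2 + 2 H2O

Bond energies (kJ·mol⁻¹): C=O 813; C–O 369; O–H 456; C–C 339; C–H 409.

D(O=O) ≈ 489 kJ/mol

Let D be the O=O bond energy.
Σ(broken) = 1×339 + 3×409 + 1×369 + 1×813 + 1×456 + 2×D = 3204 + 2D
Σ(formed) = 4×813 + 4×456 = 5076
ΔH = Σ(broken) − Σ(formed) = (3204 + 2D) − (5076) = −1872 + 2D
Setting this equal to −894 kJ gives 2D = 978, so D = 489 kJ/mol.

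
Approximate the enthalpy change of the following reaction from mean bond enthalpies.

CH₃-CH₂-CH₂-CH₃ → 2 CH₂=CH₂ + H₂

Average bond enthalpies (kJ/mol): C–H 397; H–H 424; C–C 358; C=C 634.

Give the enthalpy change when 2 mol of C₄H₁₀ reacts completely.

Bonds broken (reactants):
  C–C: 3 × 358 = 1074
  C–H: 10 × 397 = 3970
  Σ(broken) = 5044 kJ
Bonds formed (products):
  C–H: 8 × 397 = 3176
  C=C: 2 × 634 = 1268
  H–H: 1 × 424 = 424
  Σ(formed) = 4868 kJ
ΔH = Σ(broken) − Σ(formed) = 5044 − 4868 = +176 kJ
For 2× the reaction as written: 2 × (+176) = +352 kJ

ΔH = +352 kJ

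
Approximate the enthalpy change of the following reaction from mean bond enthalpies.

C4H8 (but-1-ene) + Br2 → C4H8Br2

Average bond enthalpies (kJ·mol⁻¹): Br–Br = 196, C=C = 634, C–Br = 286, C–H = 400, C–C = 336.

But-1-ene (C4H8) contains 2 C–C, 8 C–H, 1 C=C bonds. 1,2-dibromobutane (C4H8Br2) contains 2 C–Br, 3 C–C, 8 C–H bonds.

ΔH ≈ −78 kJ

Bonds broken (reactants):
  Br–Br: 1 × 196 = 196
  C–C: 2 × 336 = 672
  C–H: 8 × 400 = 3200
  C=C: 1 × 634 = 634
  Σ(broken) = 4702 kJ
Bonds formed (products):
  C–Br: 2 × 286 = 572
  C–C: 3 × 336 = 1008
  C–H: 8 × 400 = 3200
  Σ(formed) = 4780 kJ
ΔH = Σ(broken) − Σ(formed) = 4702 − 4780 = −78 kJ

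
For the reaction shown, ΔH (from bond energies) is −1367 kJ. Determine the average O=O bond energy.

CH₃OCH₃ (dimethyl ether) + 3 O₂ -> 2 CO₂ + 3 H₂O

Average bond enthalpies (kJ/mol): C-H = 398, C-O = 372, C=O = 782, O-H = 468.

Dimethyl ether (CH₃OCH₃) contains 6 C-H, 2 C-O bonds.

D(O=O) ≈ 479 kJ/mol

Let D be the O=O bond energy.
Σ(broken) = 6×398 + 2×372 + 3×D = 3132 + 3D
Σ(formed) = 4×782 + 6×468 = 5936
ΔH = Σ(broken) − Σ(formed) = (3132 + 3D) − (5936) = −2804 + 3D
Setting this equal to −1367 kJ gives 3D = 1437, so D = 479 kJ/mol.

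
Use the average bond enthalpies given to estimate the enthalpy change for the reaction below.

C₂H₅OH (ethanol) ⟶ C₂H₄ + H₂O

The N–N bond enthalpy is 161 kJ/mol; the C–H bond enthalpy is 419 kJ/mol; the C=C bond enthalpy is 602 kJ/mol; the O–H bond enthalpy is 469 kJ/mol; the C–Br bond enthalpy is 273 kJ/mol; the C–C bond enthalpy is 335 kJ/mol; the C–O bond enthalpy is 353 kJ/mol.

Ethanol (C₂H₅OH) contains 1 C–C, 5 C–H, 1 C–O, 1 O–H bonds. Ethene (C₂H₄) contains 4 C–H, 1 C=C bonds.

Bonds broken (reactants):
  C–C: 1 × 335 = 335
  C–H: 5 × 419 = 2095
  C–O: 1 × 353 = 353
  O–H: 1 × 469 = 469
  Σ(broken) = 3252 kJ
Bonds formed (products):
  C–H: 4 × 419 = 1676
  C=C: 1 × 602 = 602
  O–H: 2 × 469 = 938
  Σ(formed) = 3216 kJ
ΔH = Σ(broken) − Σ(formed) = 3252 − 3216 = +36 kJ

ΔH ≈ +36 kJ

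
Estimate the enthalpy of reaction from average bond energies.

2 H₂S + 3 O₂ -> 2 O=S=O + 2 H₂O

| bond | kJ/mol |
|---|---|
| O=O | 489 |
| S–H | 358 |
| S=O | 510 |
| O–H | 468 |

ΔH ≈ −1013 kJ

Bonds broken (reactants):
  O=O: 3 × 489 = 1467
  S–H: 4 × 358 = 1432
  Σ(broken) = 2899 kJ
Bonds formed (products):
  O–H: 4 × 468 = 1872
  S=O: 4 × 510 = 2040
  Σ(formed) = 3912 kJ
ΔH = Σ(broken) − Σ(formed) = 2899 − 3912 = −1013 kJ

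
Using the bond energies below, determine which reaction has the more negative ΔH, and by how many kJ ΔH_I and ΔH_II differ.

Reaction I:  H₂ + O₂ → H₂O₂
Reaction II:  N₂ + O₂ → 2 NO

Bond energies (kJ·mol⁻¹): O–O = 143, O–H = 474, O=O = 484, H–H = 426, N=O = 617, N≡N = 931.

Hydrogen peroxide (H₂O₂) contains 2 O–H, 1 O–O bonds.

Reaction I:
  Bonds broken (reactants):
    H–H: 1 × 426 = 426
    O=O: 1 × 484 = 484
    Σ(broken) = 910 kJ
  Bonds formed (products):
    O–H: 2 × 474 = 948
    O–O: 1 × 143 = 143
    Σ(formed) = 1091 kJ
  ΔH_I = 910 − 1091 = −181 kJ
Reaction II:
  Bonds broken (reactants):
    N≡N: 1 × 931 = 931
    O=O: 1 × 484 = 484
    Σ(broken) = 1415 kJ
  Bonds formed (products):
    N=O: 2 × 617 = 1234
    Σ(formed) = 1234 kJ
  ΔH_II = 1415 − 1234 = +181 kJ
ΔH_I − ΔH_II = −362 kJ, so reaction I has the more negative ΔH; |ΔH_I − ΔH_II| = 362 kJ.

Reaction I, by 362 kJ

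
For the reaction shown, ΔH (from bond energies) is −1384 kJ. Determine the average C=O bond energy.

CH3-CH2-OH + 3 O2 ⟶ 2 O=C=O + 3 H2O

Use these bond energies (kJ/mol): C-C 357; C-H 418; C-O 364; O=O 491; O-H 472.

Let D be the C=O bond energy.
Σ(broken) = 1×357 + 5×418 + 1×364 + 1×472 + 3×491 = 4756
Σ(formed) = 4×D + 6×472 = 2832 + 4D
ΔH = Σ(broken) − Σ(formed) = (4756) − (2832 + 4D) = +1924 − 4D
Setting this equal to −1384 kJ gives 4D = 3308, so D = 827 kJ/mol.

D(C=O) ≈ 827 kJ/mol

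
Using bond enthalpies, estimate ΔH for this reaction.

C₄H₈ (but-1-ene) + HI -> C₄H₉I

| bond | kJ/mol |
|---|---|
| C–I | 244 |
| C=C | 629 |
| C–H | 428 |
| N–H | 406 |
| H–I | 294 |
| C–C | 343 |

ΔH ≈ −92 kJ

Bonds broken (reactants):
  C–C: 2 × 343 = 686
  C–H: 8 × 428 = 3424
  C=C: 1 × 629 = 629
  H–I: 1 × 294 = 294
  Σ(broken) = 5033 kJ
Bonds formed (products):
  C–C: 3 × 343 = 1029
  C–H: 9 × 428 = 3852
  C–I: 1 × 244 = 244
  Σ(formed) = 5125 kJ
ΔH = Σ(broken) − Σ(formed) = 5033 − 5125 = −92 kJ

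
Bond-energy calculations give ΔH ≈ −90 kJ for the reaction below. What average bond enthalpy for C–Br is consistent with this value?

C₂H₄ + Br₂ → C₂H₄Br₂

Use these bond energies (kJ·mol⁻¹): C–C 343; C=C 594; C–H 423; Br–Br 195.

Let D be the C–Br bond energy.
Σ(broken) = 1×195 + 4×423 + 1×594 = 2481
Σ(formed) = 2×D + 1×343 + 4×423 = 2035 + 2D
ΔH = Σ(broken) − Σ(formed) = (2481) − (2035 + 2D) = +446 − 2D
Setting this equal to −90 kJ gives 2D = 536, so D = 268 kJ/mol.

D(C–Br) ≈ 268 kJ/mol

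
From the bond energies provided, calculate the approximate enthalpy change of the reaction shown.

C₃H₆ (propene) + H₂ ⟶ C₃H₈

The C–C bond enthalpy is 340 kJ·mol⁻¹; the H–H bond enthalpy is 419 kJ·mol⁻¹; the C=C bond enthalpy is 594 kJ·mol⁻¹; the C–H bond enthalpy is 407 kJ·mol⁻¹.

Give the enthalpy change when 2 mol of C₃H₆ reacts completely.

ΔH = −282 kJ

Bonds broken (reactants):
  C–C: 1 × 340 = 340
  C–H: 6 × 407 = 2442
  C=C: 1 × 594 = 594
  H–H: 1 × 419 = 419
  Σ(broken) = 3795 kJ
Bonds formed (products):
  C–C: 2 × 340 = 680
  C–H: 8 × 407 = 3256
  Σ(formed) = 3936 kJ
ΔH = Σ(broken) − Σ(formed) = 3795 − 3936 = −141 kJ
For 2× the reaction as written: 2 × (−141) = −282 kJ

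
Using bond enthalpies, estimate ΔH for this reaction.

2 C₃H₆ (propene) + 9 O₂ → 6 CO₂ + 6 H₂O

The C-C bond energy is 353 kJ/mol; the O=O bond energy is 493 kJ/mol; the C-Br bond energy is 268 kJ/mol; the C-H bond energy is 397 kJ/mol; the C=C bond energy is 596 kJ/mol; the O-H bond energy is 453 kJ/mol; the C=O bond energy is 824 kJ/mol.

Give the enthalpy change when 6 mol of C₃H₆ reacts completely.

Bonds broken (reactants):
  C-C: 2 × 353 = 706
  C-H: 12 × 397 = 4764
  C=C: 2 × 596 = 1192
  O=O: 9 × 493 = 4437
  Σ(broken) = 11099 kJ
Bonds formed (products):
  C=O: 12 × 824 = 9888
  O-H: 12 × 453 = 5436
  Σ(formed) = 15324 kJ
ΔH = Σ(broken) − Σ(formed) = 11099 − 15324 = −4225 kJ
For 3× the reaction as written: 3 × (−4225) = −12675 kJ

ΔH = −12675 kJ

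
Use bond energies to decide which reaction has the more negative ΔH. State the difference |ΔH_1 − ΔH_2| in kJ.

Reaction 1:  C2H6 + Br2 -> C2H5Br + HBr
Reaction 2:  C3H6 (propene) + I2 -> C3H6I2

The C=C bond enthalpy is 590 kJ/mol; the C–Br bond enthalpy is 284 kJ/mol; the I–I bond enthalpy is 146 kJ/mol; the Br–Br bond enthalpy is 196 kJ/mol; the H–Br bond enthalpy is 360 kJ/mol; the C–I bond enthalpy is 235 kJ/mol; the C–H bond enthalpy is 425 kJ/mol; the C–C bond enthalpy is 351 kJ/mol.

Reaction 2, by 62 kJ

Reaction 1:
  Bonds broken (reactants):
    Br–Br: 1 × 196 = 196
    C–C: 1 × 351 = 351
    C–H: 6 × 425 = 2550
    Σ(broken) = 3097 kJ
  Bonds formed (products):
    C–Br: 1 × 284 = 284
    C–C: 1 × 351 = 351
    C–H: 5 × 425 = 2125
    H–Br: 1 × 360 = 360
    Σ(formed) = 3120 kJ
  ΔH_1 = 3097 − 3120 = −23 kJ
Reaction 2:
  Bonds broken (reactants):
    C–C: 1 × 351 = 351
    C–H: 6 × 425 = 2550
    C=C: 1 × 590 = 590
    I–I: 1 × 146 = 146
    Σ(broken) = 3637 kJ
  Bonds formed (products):
    C–C: 2 × 351 = 702
    C–H: 6 × 425 = 2550
    C–I: 2 × 235 = 470
    Σ(formed) = 3722 kJ
  ΔH_2 = 3637 − 3722 = −85 kJ
ΔH_1 − ΔH_2 = +62 kJ, so reaction 2 has the more negative ΔH; |ΔH_1 − ΔH_2| = 62 kJ.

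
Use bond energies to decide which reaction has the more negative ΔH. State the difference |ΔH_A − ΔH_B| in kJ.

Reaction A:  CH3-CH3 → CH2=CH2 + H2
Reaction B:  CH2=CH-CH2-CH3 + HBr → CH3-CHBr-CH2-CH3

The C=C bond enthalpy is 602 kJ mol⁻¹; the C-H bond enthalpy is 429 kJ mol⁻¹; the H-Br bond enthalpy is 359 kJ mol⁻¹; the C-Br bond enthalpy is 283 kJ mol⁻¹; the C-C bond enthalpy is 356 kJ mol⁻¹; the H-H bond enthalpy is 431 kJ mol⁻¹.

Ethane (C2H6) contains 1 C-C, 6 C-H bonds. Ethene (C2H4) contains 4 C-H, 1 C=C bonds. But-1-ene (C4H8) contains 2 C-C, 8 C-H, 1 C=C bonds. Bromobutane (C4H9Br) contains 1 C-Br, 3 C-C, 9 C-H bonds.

Reaction B, by 288 kJ

Reaction A:
  Bonds broken (reactants):
    C-C: 1 × 356 = 356
    C-H: 6 × 429 = 2574
    Σ(broken) = 2930 kJ
  Bonds formed (products):
    C-H: 4 × 429 = 1716
    C=C: 1 × 602 = 602
    H-H: 1 × 431 = 431
    Σ(formed) = 2749 kJ
  ΔH_A = 2930 − 2749 = +181 kJ
Reaction B:
  Bonds broken (reactants):
    C-C: 2 × 356 = 712
    C-H: 8 × 429 = 3432
    C=C: 1 × 602 = 602
    H-Br: 1 × 359 = 359
    Σ(broken) = 5105 kJ
  Bonds formed (products):
    C-Br: 1 × 283 = 283
    C-C: 3 × 356 = 1068
    C-H: 9 × 429 = 3861
    Σ(formed) = 5212 kJ
  ΔH_B = 5105 − 5212 = −107 kJ
ΔH_A − ΔH_B = +288 kJ, so reaction B has the more negative ΔH; |ΔH_A − ΔH_B| = 288 kJ.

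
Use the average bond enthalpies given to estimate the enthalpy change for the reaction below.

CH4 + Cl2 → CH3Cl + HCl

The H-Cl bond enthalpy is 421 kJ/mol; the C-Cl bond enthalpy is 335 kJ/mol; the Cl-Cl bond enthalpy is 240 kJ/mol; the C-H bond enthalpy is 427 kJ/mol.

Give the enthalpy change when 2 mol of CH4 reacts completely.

Bonds broken (reactants):
  C-H: 4 × 427 = 1708
  Cl-Cl: 1 × 240 = 240
  Σ(broken) = 1948 kJ
Bonds formed (products):
  C-Cl: 1 × 335 = 335
  C-H: 3 × 427 = 1281
  H-Cl: 1 × 421 = 421
  Σ(formed) = 2037 kJ
ΔH = Σ(broken) − Σ(formed) = 1948 − 2037 = −89 kJ
For 2× the reaction as written: 2 × (−89) = −178 kJ

ΔH = −178 kJ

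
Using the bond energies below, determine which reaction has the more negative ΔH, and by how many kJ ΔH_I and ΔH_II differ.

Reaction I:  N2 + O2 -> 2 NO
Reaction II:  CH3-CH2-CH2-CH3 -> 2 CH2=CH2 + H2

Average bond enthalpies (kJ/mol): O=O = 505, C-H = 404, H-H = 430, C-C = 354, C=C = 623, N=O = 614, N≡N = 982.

Reaction II, by 65 kJ

Reaction I:
  Bonds broken (reactants):
    N≡N: 1 × 982 = 982
    O=O: 1 × 505 = 505
    Σ(broken) = 1487 kJ
  Bonds formed (products):
    N=O: 2 × 614 = 1228
    Σ(formed) = 1228 kJ
  ΔH_I = 1487 − 1228 = +259 kJ
Reaction II:
  Bonds broken (reactants):
    C-C: 3 × 354 = 1062
    C-H: 10 × 404 = 4040
    Σ(broken) = 5102 kJ
  Bonds formed (products):
    C-H: 8 × 404 = 3232
    C=C: 2 × 623 = 1246
    H-H: 1 × 430 = 430
    Σ(formed) = 4908 kJ
  ΔH_II = 5102 − 4908 = +194 kJ
ΔH_I − ΔH_II = +65 kJ, so reaction II has the more negative ΔH; |ΔH_I − ΔH_II| = 65 kJ.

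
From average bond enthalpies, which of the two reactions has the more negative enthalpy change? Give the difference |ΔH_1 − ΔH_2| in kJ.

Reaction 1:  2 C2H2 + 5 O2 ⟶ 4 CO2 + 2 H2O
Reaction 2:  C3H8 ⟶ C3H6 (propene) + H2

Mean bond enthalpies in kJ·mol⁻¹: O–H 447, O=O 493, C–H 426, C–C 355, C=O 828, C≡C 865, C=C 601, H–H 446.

Reaction 1, by 2673 kJ

Reaction 1:
  Bonds broken (reactants):
    C≡C: 2 × 865 = 1730
    C–H: 4 × 426 = 1704
    O=O: 5 × 493 = 2465
    Σ(broken) = 5899 kJ
  Bonds formed (products):
    C=O: 8 × 828 = 6624
    O–H: 4 × 447 = 1788
    Σ(formed) = 8412 kJ
  ΔH_1 = 5899 − 8412 = −2513 kJ
Reaction 2:
  Bonds broken (reactants):
    C–C: 2 × 355 = 710
    C–H: 8 × 426 = 3408
    Σ(broken) = 4118 kJ
  Bonds formed (products):
    C–C: 1 × 355 = 355
    C–H: 6 × 426 = 2556
    C=C: 1 × 601 = 601
    H–H: 1 × 446 = 446
    Σ(formed) = 3958 kJ
  ΔH_2 = 4118 − 3958 = +160 kJ
ΔH_1 − ΔH_2 = −2673 kJ, so reaction 1 has the more negative ΔH; |ΔH_1 − ΔH_2| = 2673 kJ.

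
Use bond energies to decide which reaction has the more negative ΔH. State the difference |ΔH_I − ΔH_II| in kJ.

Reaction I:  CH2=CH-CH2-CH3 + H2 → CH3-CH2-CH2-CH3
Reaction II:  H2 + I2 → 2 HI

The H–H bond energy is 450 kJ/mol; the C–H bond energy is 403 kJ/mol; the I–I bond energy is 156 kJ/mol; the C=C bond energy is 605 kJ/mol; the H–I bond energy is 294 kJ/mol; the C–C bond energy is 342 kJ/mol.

Reaction I, by 111 kJ

Reaction I:
  Bonds broken (reactants):
    C–C: 2 × 342 = 684
    C–H: 8 × 403 = 3224
    C=C: 1 × 605 = 605
    H–H: 1 × 450 = 450
    Σ(broken) = 4963 kJ
  Bonds formed (products):
    C–C: 3 × 342 = 1026
    C–H: 10 × 403 = 4030
    Σ(formed) = 5056 kJ
  ΔH_I = 4963 − 5056 = −93 kJ
Reaction II:
  Bonds broken (reactants):
    H–H: 1 × 450 = 450
    I–I: 1 × 156 = 156
    Σ(broken) = 606 kJ
  Bonds formed (products):
    H–I: 2 × 294 = 588
    Σ(formed) = 588 kJ
  ΔH_II = 606 − 588 = +18 kJ
ΔH_I − ΔH_II = −111 kJ, so reaction I has the more negative ΔH; |ΔH_I − ΔH_II| = 111 kJ.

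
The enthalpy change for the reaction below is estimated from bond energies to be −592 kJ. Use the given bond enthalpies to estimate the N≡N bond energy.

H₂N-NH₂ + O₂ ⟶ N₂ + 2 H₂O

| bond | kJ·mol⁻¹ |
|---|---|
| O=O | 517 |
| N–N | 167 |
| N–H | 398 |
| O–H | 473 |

D(N≡N) ≈ 976 kJ/mol

Let D be the N≡N bond energy.
Σ(broken) = 4×398 + 1×167 + 1×517 = 2276
Σ(formed) = 1×D + 4×473 = 1892 + D
ΔH = Σ(broken) − Σ(formed) = (2276) − (1892 + D) = +384 − D
Setting this equal to −592 kJ gives D = 976 kJ/mol.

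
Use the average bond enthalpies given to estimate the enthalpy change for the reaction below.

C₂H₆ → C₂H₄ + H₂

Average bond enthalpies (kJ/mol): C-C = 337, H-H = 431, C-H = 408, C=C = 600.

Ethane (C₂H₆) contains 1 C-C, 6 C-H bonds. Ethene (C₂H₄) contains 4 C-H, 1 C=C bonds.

ΔH ≈ +122 kJ

Bonds broken (reactants):
  C-C: 1 × 337 = 337
  C-H: 6 × 408 = 2448
  Σ(broken) = 2785 kJ
Bonds formed (products):
  C-H: 4 × 408 = 1632
  C=C: 1 × 600 = 600
  H-H: 1 × 431 = 431
  Σ(formed) = 2663 kJ
ΔH = Σ(broken) − Σ(formed) = 2785 − 2663 = +122 kJ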